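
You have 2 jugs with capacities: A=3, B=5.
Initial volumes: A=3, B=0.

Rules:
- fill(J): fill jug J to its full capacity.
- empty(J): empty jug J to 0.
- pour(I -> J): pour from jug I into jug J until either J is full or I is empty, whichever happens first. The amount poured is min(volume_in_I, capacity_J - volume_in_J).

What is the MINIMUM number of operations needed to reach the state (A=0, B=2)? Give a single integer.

BFS from (A=3, B=0). One shortest path:
  1. empty(A) -> (A=0 B=0)
  2. fill(B) -> (A=0 B=5)
  3. pour(B -> A) -> (A=3 B=2)
  4. empty(A) -> (A=0 B=2)
Reached target in 4 moves.

Answer: 4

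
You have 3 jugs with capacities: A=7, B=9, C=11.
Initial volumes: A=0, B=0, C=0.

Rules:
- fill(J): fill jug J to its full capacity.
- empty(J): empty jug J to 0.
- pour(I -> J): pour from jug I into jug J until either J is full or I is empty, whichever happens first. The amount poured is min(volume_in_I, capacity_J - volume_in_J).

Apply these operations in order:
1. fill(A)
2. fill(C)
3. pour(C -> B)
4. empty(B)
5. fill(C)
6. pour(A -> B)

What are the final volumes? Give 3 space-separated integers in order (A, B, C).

Answer: 0 7 11

Derivation:
Step 1: fill(A) -> (A=7 B=0 C=0)
Step 2: fill(C) -> (A=7 B=0 C=11)
Step 3: pour(C -> B) -> (A=7 B=9 C=2)
Step 4: empty(B) -> (A=7 B=0 C=2)
Step 5: fill(C) -> (A=7 B=0 C=11)
Step 6: pour(A -> B) -> (A=0 B=7 C=11)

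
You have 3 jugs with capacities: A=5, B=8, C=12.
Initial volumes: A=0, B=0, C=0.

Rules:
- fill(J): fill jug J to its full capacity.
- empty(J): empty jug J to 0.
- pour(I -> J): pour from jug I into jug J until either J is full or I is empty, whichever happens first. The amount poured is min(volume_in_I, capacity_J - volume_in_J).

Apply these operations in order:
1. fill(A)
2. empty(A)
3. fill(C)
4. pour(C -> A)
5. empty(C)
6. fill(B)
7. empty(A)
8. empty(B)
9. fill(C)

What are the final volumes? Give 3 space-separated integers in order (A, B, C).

Answer: 0 0 12

Derivation:
Step 1: fill(A) -> (A=5 B=0 C=0)
Step 2: empty(A) -> (A=0 B=0 C=0)
Step 3: fill(C) -> (A=0 B=0 C=12)
Step 4: pour(C -> A) -> (A=5 B=0 C=7)
Step 5: empty(C) -> (A=5 B=0 C=0)
Step 6: fill(B) -> (A=5 B=8 C=0)
Step 7: empty(A) -> (A=0 B=8 C=0)
Step 8: empty(B) -> (A=0 B=0 C=0)
Step 9: fill(C) -> (A=0 B=0 C=12)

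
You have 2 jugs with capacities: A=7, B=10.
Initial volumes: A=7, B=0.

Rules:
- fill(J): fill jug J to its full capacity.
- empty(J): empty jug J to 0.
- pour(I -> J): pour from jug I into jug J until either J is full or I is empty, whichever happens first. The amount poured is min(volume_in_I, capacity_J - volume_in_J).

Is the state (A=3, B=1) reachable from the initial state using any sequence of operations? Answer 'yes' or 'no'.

BFS explored all 34 reachable states.
Reachable set includes: (0,0), (0,1), (0,2), (0,3), (0,4), (0,5), (0,6), (0,7), (0,8), (0,9), (0,10), (1,0) ...
Target (A=3, B=1) not in reachable set → no.

Answer: no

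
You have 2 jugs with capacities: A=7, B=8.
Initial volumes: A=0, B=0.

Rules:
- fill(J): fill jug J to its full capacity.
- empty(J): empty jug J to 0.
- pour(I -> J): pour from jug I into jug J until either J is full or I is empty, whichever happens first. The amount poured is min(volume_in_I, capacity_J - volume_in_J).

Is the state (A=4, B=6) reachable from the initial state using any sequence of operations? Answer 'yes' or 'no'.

Answer: no

Derivation:
BFS explored all 30 reachable states.
Reachable set includes: (0,0), (0,1), (0,2), (0,3), (0,4), (0,5), (0,6), (0,7), (0,8), (1,0), (1,8), (2,0) ...
Target (A=4, B=6) not in reachable set → no.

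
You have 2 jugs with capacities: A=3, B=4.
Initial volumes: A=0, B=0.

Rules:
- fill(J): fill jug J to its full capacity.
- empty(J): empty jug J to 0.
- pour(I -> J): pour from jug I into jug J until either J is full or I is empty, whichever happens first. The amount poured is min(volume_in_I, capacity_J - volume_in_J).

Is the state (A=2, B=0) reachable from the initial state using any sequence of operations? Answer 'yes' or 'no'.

Answer: yes

Derivation:
BFS from (A=0, B=0):
  1. fill(A) -> (A=3 B=0)
  2. pour(A -> B) -> (A=0 B=3)
  3. fill(A) -> (A=3 B=3)
  4. pour(A -> B) -> (A=2 B=4)
  5. empty(B) -> (A=2 B=0)
Target reached → yes.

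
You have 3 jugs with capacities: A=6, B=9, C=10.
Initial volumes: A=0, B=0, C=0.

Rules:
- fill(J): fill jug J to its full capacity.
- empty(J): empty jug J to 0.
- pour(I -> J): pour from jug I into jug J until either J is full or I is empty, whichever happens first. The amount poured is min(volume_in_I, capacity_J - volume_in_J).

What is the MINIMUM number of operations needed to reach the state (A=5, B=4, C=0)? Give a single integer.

BFS from (A=0, B=0, C=0). One shortest path:
  1. fill(A) -> (A=6 B=0 C=0)
  2. fill(B) -> (A=6 B=9 C=0)
  3. pour(A -> C) -> (A=0 B=9 C=6)
  4. pour(B -> C) -> (A=0 B=5 C=10)
  5. pour(C -> A) -> (A=6 B=5 C=4)
  6. empty(A) -> (A=0 B=5 C=4)
  7. pour(B -> A) -> (A=5 B=0 C=4)
  8. pour(C -> B) -> (A=5 B=4 C=0)
Reached target in 8 moves.

Answer: 8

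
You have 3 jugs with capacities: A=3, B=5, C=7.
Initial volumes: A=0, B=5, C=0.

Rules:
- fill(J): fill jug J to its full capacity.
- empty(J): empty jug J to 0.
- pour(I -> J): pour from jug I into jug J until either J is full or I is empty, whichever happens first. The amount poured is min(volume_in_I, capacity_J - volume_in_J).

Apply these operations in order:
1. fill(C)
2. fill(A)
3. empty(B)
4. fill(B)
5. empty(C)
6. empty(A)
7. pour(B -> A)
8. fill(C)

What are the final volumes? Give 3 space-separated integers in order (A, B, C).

Answer: 3 2 7

Derivation:
Step 1: fill(C) -> (A=0 B=5 C=7)
Step 2: fill(A) -> (A=3 B=5 C=7)
Step 3: empty(B) -> (A=3 B=0 C=7)
Step 4: fill(B) -> (A=3 B=5 C=7)
Step 5: empty(C) -> (A=3 B=5 C=0)
Step 6: empty(A) -> (A=0 B=5 C=0)
Step 7: pour(B -> A) -> (A=3 B=2 C=0)
Step 8: fill(C) -> (A=3 B=2 C=7)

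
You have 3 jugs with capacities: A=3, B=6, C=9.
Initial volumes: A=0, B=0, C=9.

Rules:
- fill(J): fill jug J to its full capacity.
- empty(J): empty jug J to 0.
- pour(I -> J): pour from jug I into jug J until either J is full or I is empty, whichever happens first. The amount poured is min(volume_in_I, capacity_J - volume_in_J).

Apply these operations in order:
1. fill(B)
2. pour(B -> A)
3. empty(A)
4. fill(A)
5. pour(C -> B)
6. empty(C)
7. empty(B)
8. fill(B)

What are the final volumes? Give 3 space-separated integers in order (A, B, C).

Answer: 3 6 0

Derivation:
Step 1: fill(B) -> (A=0 B=6 C=9)
Step 2: pour(B -> A) -> (A=3 B=3 C=9)
Step 3: empty(A) -> (A=0 B=3 C=9)
Step 4: fill(A) -> (A=3 B=3 C=9)
Step 5: pour(C -> B) -> (A=3 B=6 C=6)
Step 6: empty(C) -> (A=3 B=6 C=0)
Step 7: empty(B) -> (A=3 B=0 C=0)
Step 8: fill(B) -> (A=3 B=6 C=0)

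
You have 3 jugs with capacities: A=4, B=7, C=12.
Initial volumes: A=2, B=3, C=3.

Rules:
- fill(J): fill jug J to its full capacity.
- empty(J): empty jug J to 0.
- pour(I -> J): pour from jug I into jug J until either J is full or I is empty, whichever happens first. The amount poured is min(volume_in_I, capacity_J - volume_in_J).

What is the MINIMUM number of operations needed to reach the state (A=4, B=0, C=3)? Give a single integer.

Answer: 2

Derivation:
BFS from (A=2, B=3, C=3). One shortest path:
  1. fill(A) -> (A=4 B=3 C=3)
  2. empty(B) -> (A=4 B=0 C=3)
Reached target in 2 moves.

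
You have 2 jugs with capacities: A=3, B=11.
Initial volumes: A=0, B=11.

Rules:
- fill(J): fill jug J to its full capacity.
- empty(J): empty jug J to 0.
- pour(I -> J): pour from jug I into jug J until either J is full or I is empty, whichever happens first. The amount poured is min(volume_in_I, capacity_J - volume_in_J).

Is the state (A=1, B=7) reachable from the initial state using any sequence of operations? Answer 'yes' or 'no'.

BFS explored all 28 reachable states.
Reachable set includes: (0,0), (0,1), (0,2), (0,3), (0,4), (0,5), (0,6), (0,7), (0,8), (0,9), (0,10), (0,11) ...
Target (A=1, B=7) not in reachable set → no.

Answer: no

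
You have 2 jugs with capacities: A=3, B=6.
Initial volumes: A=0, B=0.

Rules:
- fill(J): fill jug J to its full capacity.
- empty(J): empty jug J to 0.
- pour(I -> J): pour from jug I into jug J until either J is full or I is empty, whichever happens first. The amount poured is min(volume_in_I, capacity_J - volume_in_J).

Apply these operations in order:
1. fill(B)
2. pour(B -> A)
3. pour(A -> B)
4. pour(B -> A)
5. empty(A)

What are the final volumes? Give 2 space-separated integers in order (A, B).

Answer: 0 3

Derivation:
Step 1: fill(B) -> (A=0 B=6)
Step 2: pour(B -> A) -> (A=3 B=3)
Step 3: pour(A -> B) -> (A=0 B=6)
Step 4: pour(B -> A) -> (A=3 B=3)
Step 5: empty(A) -> (A=0 B=3)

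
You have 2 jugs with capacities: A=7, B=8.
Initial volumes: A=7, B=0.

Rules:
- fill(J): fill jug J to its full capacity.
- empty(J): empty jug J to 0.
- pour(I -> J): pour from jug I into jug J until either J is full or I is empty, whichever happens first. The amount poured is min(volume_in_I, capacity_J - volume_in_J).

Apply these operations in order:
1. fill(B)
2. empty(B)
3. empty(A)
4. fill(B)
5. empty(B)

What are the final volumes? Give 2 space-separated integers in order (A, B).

Answer: 0 0

Derivation:
Step 1: fill(B) -> (A=7 B=8)
Step 2: empty(B) -> (A=7 B=0)
Step 3: empty(A) -> (A=0 B=0)
Step 4: fill(B) -> (A=0 B=8)
Step 5: empty(B) -> (A=0 B=0)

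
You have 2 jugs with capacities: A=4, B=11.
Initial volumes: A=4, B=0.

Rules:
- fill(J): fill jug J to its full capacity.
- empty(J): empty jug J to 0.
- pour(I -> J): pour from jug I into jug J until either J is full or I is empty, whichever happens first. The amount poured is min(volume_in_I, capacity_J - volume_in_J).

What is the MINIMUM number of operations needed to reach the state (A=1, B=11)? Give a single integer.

Answer: 5

Derivation:
BFS from (A=4, B=0). One shortest path:
  1. pour(A -> B) -> (A=0 B=4)
  2. fill(A) -> (A=4 B=4)
  3. pour(A -> B) -> (A=0 B=8)
  4. fill(A) -> (A=4 B=8)
  5. pour(A -> B) -> (A=1 B=11)
Reached target in 5 moves.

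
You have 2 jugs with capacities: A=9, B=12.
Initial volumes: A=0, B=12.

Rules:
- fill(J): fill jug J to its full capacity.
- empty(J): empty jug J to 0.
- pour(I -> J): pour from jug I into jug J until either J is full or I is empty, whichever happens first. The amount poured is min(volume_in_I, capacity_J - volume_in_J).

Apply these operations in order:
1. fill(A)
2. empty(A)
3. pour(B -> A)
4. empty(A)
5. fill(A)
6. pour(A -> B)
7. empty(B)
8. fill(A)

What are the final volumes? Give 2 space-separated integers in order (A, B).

Step 1: fill(A) -> (A=9 B=12)
Step 2: empty(A) -> (A=0 B=12)
Step 3: pour(B -> A) -> (A=9 B=3)
Step 4: empty(A) -> (A=0 B=3)
Step 5: fill(A) -> (A=9 B=3)
Step 6: pour(A -> B) -> (A=0 B=12)
Step 7: empty(B) -> (A=0 B=0)
Step 8: fill(A) -> (A=9 B=0)

Answer: 9 0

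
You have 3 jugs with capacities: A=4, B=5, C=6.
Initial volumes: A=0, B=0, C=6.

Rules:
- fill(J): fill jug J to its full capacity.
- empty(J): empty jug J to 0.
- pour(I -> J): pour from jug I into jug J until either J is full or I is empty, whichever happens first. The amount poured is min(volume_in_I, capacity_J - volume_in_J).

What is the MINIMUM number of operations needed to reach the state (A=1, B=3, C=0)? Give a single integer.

Answer: 7

Derivation:
BFS from (A=0, B=0, C=6). One shortest path:
  1. pour(C -> A) -> (A=4 B=0 C=2)
  2. pour(C -> B) -> (A=4 B=2 C=0)
  3. pour(A -> C) -> (A=0 B=2 C=4)
  4. fill(A) -> (A=4 B=2 C=4)
  5. pour(A -> B) -> (A=1 B=5 C=4)
  6. pour(B -> C) -> (A=1 B=3 C=6)
  7. empty(C) -> (A=1 B=3 C=0)
Reached target in 7 moves.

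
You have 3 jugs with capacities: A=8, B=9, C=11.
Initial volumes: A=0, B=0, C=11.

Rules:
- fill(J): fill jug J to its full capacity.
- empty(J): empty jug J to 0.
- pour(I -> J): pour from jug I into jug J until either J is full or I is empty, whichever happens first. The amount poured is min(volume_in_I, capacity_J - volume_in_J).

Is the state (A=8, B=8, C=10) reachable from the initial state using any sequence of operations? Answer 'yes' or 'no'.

BFS from (A=0, B=0, C=11):
  1. fill(A) -> (A=8 B=0 C=11)
  2. pour(A -> B) -> (A=0 B=8 C=11)
  3. fill(A) -> (A=8 B=8 C=11)
  4. pour(C -> B) -> (A=8 B=9 C=10)
  5. empty(B) -> (A=8 B=0 C=10)
  6. pour(A -> B) -> (A=0 B=8 C=10)
  7. fill(A) -> (A=8 B=8 C=10)
Target reached → yes.

Answer: yes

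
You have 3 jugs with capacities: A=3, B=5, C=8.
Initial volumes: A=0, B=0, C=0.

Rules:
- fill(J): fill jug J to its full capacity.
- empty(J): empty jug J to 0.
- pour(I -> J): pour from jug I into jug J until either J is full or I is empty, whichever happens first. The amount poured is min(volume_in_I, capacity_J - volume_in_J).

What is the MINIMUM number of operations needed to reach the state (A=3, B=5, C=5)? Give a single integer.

Answer: 3

Derivation:
BFS from (A=0, B=0, C=0). One shortest path:
  1. fill(B) -> (A=0 B=5 C=0)
  2. fill(C) -> (A=0 B=5 C=8)
  3. pour(C -> A) -> (A=3 B=5 C=5)
Reached target in 3 moves.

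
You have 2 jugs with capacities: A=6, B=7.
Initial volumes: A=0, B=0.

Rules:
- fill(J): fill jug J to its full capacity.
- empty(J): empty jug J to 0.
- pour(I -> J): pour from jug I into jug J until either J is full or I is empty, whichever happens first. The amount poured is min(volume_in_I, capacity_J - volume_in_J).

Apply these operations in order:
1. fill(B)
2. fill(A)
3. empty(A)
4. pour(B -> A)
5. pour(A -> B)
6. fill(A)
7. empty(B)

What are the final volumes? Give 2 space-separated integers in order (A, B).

Step 1: fill(B) -> (A=0 B=7)
Step 2: fill(A) -> (A=6 B=7)
Step 3: empty(A) -> (A=0 B=7)
Step 4: pour(B -> A) -> (A=6 B=1)
Step 5: pour(A -> B) -> (A=0 B=7)
Step 6: fill(A) -> (A=6 B=7)
Step 7: empty(B) -> (A=6 B=0)

Answer: 6 0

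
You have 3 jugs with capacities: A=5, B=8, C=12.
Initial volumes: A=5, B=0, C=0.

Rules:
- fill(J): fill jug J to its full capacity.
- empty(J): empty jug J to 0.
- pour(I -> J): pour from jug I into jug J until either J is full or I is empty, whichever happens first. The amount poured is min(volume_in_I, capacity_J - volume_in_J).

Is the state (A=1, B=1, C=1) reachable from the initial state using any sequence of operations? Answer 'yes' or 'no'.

BFS explored all 394 reachable states.
Reachable set includes: (0,0,0), (0,0,1), (0,0,2), (0,0,3), (0,0,4), (0,0,5), (0,0,6), (0,0,7), (0,0,8), (0,0,9), (0,0,10), (0,0,11) ...
Target (A=1, B=1, C=1) not in reachable set → no.

Answer: no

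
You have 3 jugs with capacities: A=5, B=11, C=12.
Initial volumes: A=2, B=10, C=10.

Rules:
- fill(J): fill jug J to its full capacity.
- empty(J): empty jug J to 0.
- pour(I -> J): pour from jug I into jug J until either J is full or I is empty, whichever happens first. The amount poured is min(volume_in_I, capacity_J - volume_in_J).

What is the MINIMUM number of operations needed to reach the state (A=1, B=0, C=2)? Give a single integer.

Answer: 7

Derivation:
BFS from (A=2, B=10, C=10). One shortest path:
  1. empty(B) -> (A=2 B=0 C=10)
  2. fill(C) -> (A=2 B=0 C=12)
  3. pour(C -> B) -> (A=2 B=11 C=1)
  4. empty(B) -> (A=2 B=0 C=1)
  5. pour(A -> B) -> (A=0 B=2 C=1)
  6. pour(C -> A) -> (A=1 B=2 C=0)
  7. pour(B -> C) -> (A=1 B=0 C=2)
Reached target in 7 moves.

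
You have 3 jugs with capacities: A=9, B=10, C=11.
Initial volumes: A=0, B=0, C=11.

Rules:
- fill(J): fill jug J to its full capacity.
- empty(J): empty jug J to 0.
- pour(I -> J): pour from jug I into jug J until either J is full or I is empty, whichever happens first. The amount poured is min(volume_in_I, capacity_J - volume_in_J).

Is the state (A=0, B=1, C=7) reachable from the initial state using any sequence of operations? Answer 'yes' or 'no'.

BFS from (A=0, B=0, C=11):
  1. fill(A) -> (A=9 B=0 C=11)
  2. fill(B) -> (A=9 B=10 C=11)
  3. empty(C) -> (A=9 B=10 C=0)
  4. pour(A -> C) -> (A=0 B=10 C=9)
  5. pour(B -> A) -> (A=9 B=1 C=9)
  6. pour(A -> C) -> (A=7 B=1 C=11)
  7. empty(C) -> (A=7 B=1 C=0)
  8. pour(A -> C) -> (A=0 B=1 C=7)
Target reached → yes.

Answer: yes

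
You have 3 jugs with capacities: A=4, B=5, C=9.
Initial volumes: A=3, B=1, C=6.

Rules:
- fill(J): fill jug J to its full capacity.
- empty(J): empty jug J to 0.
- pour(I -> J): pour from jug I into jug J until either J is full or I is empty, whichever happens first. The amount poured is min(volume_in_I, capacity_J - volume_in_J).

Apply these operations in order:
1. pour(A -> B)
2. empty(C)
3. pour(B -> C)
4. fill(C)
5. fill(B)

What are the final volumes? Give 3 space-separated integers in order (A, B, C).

Answer: 0 5 9

Derivation:
Step 1: pour(A -> B) -> (A=0 B=4 C=6)
Step 2: empty(C) -> (A=0 B=4 C=0)
Step 3: pour(B -> C) -> (A=0 B=0 C=4)
Step 4: fill(C) -> (A=0 B=0 C=9)
Step 5: fill(B) -> (A=0 B=5 C=9)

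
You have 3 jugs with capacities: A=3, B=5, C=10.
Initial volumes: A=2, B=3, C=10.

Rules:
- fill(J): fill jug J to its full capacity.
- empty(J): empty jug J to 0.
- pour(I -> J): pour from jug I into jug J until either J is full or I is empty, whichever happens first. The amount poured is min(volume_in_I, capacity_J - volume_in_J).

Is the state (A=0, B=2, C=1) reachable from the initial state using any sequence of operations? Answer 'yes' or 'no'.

Answer: yes

Derivation:
BFS from (A=2, B=3, C=10):
  1. fill(A) -> (A=3 B=3 C=10)
  2. empty(C) -> (A=3 B=3 C=0)
  3. pour(A -> B) -> (A=1 B=5 C=0)
  4. pour(A -> C) -> (A=0 B=5 C=1)
  5. pour(B -> A) -> (A=3 B=2 C=1)
  6. empty(A) -> (A=0 B=2 C=1)
Target reached → yes.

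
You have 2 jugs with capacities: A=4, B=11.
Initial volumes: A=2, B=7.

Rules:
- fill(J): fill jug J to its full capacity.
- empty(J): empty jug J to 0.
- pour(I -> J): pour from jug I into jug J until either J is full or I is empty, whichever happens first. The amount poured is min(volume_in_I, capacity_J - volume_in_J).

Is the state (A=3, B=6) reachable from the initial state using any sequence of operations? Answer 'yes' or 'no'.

BFS explored all 31 reachable states.
Reachable set includes: (0,0), (0,1), (0,2), (0,3), (0,4), (0,5), (0,6), (0,7), (0,8), (0,9), (0,10), (0,11) ...
Target (A=3, B=6) not in reachable set → no.

Answer: no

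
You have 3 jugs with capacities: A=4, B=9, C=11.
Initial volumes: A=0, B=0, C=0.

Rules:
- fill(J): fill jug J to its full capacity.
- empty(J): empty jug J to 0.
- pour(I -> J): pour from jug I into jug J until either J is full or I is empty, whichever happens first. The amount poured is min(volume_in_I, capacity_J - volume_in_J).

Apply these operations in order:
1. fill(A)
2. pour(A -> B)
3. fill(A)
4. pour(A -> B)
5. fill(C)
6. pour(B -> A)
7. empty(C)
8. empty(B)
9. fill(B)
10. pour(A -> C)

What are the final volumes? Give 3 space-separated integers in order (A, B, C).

Answer: 0 9 4

Derivation:
Step 1: fill(A) -> (A=4 B=0 C=0)
Step 2: pour(A -> B) -> (A=0 B=4 C=0)
Step 3: fill(A) -> (A=4 B=4 C=0)
Step 4: pour(A -> B) -> (A=0 B=8 C=0)
Step 5: fill(C) -> (A=0 B=8 C=11)
Step 6: pour(B -> A) -> (A=4 B=4 C=11)
Step 7: empty(C) -> (A=4 B=4 C=0)
Step 8: empty(B) -> (A=4 B=0 C=0)
Step 9: fill(B) -> (A=4 B=9 C=0)
Step 10: pour(A -> C) -> (A=0 B=9 C=4)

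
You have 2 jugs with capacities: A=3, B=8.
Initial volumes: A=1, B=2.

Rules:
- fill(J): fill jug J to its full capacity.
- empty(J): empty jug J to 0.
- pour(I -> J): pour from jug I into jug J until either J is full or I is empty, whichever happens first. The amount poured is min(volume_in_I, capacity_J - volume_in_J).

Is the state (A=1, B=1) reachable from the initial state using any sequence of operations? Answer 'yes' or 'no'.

Answer: no

Derivation:
BFS explored all 23 reachable states.
Reachable set includes: (0,0), (0,1), (0,2), (0,3), (0,4), (0,5), (0,6), (0,7), (0,8), (1,0), (1,2), (1,8) ...
Target (A=1, B=1) not in reachable set → no.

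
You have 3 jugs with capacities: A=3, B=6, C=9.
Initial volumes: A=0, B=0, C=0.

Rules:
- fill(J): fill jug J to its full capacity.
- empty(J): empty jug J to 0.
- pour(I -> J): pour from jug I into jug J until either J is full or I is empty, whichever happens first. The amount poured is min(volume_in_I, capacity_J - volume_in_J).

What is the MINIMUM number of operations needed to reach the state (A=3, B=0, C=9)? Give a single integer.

Answer: 2

Derivation:
BFS from (A=0, B=0, C=0). One shortest path:
  1. fill(A) -> (A=3 B=0 C=0)
  2. fill(C) -> (A=3 B=0 C=9)
Reached target in 2 moves.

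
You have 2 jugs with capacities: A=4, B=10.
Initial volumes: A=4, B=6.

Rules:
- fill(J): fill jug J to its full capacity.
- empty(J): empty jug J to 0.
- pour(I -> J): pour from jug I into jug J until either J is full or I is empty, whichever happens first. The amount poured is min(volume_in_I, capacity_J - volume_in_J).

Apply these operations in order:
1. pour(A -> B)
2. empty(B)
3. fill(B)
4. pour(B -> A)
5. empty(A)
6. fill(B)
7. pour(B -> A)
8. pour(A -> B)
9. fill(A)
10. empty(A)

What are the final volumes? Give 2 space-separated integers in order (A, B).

Step 1: pour(A -> B) -> (A=0 B=10)
Step 2: empty(B) -> (A=0 B=0)
Step 3: fill(B) -> (A=0 B=10)
Step 4: pour(B -> A) -> (A=4 B=6)
Step 5: empty(A) -> (A=0 B=6)
Step 6: fill(B) -> (A=0 B=10)
Step 7: pour(B -> A) -> (A=4 B=6)
Step 8: pour(A -> B) -> (A=0 B=10)
Step 9: fill(A) -> (A=4 B=10)
Step 10: empty(A) -> (A=0 B=10)

Answer: 0 10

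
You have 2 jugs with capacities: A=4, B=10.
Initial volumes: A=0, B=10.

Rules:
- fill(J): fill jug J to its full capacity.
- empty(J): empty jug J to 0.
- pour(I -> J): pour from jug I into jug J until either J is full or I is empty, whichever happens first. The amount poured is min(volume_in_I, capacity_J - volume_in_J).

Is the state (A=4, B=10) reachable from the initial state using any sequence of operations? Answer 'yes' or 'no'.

Answer: yes

Derivation:
BFS from (A=0, B=10):
  1. fill(A) -> (A=4 B=10)
Target reached → yes.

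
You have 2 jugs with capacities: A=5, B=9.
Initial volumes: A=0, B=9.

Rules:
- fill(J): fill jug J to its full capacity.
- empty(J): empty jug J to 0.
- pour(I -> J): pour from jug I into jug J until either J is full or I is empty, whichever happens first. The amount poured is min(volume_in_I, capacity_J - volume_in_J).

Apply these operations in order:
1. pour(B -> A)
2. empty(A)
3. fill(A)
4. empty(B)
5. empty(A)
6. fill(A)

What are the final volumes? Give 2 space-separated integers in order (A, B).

Step 1: pour(B -> A) -> (A=5 B=4)
Step 2: empty(A) -> (A=0 B=4)
Step 3: fill(A) -> (A=5 B=4)
Step 4: empty(B) -> (A=5 B=0)
Step 5: empty(A) -> (A=0 B=0)
Step 6: fill(A) -> (A=5 B=0)

Answer: 5 0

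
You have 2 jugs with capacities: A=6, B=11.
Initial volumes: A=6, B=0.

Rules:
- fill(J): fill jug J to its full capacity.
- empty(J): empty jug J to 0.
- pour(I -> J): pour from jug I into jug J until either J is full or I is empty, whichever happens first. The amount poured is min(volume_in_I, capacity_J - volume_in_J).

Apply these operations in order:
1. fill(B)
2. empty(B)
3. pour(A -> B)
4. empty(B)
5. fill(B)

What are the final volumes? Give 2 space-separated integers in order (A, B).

Step 1: fill(B) -> (A=6 B=11)
Step 2: empty(B) -> (A=6 B=0)
Step 3: pour(A -> B) -> (A=0 B=6)
Step 4: empty(B) -> (A=0 B=0)
Step 5: fill(B) -> (A=0 B=11)

Answer: 0 11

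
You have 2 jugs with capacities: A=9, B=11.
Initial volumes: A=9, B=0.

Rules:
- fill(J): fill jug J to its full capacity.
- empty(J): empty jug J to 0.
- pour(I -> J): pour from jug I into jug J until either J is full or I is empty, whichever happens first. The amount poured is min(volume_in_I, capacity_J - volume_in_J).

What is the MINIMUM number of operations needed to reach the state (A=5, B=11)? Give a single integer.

Answer: 7

Derivation:
BFS from (A=9, B=0). One shortest path:
  1. pour(A -> B) -> (A=0 B=9)
  2. fill(A) -> (A=9 B=9)
  3. pour(A -> B) -> (A=7 B=11)
  4. empty(B) -> (A=7 B=0)
  5. pour(A -> B) -> (A=0 B=7)
  6. fill(A) -> (A=9 B=7)
  7. pour(A -> B) -> (A=5 B=11)
Reached target in 7 moves.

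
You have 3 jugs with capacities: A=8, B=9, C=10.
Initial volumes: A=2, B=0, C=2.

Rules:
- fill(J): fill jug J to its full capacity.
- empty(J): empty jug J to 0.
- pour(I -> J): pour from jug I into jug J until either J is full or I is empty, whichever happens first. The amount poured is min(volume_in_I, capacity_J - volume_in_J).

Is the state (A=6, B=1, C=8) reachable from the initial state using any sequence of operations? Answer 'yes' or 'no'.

Answer: no

Derivation:
BFS explored all 486 reachable states.
Reachable set includes: (0,0,0), (0,0,1), (0,0,2), (0,0,3), (0,0,4), (0,0,5), (0,0,6), (0,0,7), (0,0,8), (0,0,9), (0,0,10), (0,1,0) ...
Target (A=6, B=1, C=8) not in reachable set → no.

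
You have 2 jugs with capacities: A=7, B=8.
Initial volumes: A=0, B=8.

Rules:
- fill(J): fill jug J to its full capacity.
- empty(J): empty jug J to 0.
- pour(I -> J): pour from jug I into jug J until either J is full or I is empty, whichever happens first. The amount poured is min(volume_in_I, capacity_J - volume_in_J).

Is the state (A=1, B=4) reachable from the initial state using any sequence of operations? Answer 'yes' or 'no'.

Answer: no

Derivation:
BFS explored all 30 reachable states.
Reachable set includes: (0,0), (0,1), (0,2), (0,3), (0,4), (0,5), (0,6), (0,7), (0,8), (1,0), (1,8), (2,0) ...
Target (A=1, B=4) not in reachable set → no.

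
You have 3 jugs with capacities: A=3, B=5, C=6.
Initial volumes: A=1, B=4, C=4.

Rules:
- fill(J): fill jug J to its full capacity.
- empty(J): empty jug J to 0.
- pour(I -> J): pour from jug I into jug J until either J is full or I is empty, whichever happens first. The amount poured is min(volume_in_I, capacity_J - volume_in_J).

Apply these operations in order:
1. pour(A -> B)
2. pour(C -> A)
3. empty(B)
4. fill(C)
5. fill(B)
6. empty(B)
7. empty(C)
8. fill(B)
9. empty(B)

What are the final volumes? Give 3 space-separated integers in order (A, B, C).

Answer: 3 0 0

Derivation:
Step 1: pour(A -> B) -> (A=0 B=5 C=4)
Step 2: pour(C -> A) -> (A=3 B=5 C=1)
Step 3: empty(B) -> (A=3 B=0 C=1)
Step 4: fill(C) -> (A=3 B=0 C=6)
Step 5: fill(B) -> (A=3 B=5 C=6)
Step 6: empty(B) -> (A=3 B=0 C=6)
Step 7: empty(C) -> (A=3 B=0 C=0)
Step 8: fill(B) -> (A=3 B=5 C=0)
Step 9: empty(B) -> (A=3 B=0 C=0)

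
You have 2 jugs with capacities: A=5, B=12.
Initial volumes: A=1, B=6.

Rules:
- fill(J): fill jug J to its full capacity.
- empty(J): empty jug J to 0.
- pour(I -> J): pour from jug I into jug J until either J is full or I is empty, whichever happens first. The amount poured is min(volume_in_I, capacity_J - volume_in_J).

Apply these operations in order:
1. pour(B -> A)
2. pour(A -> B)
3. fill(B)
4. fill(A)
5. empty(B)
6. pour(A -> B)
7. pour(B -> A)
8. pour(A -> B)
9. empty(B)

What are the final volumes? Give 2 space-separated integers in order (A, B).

Answer: 0 0

Derivation:
Step 1: pour(B -> A) -> (A=5 B=2)
Step 2: pour(A -> B) -> (A=0 B=7)
Step 3: fill(B) -> (A=0 B=12)
Step 4: fill(A) -> (A=5 B=12)
Step 5: empty(B) -> (A=5 B=0)
Step 6: pour(A -> B) -> (A=0 B=5)
Step 7: pour(B -> A) -> (A=5 B=0)
Step 8: pour(A -> B) -> (A=0 B=5)
Step 9: empty(B) -> (A=0 B=0)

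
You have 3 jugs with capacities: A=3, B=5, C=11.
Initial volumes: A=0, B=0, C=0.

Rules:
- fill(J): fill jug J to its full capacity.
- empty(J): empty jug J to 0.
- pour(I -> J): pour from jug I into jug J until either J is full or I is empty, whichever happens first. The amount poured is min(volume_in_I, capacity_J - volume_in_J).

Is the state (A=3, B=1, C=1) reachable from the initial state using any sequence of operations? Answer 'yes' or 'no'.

Answer: yes

Derivation:
BFS from (A=0, B=0, C=0):
  1. fill(C) -> (A=0 B=0 C=11)
  2. pour(C -> B) -> (A=0 B=5 C=6)
  3. pour(B -> A) -> (A=3 B=2 C=6)
  4. empty(A) -> (A=0 B=2 C=6)
  5. pour(B -> A) -> (A=2 B=0 C=6)
  6. pour(C -> B) -> (A=2 B=5 C=1)
  7. pour(B -> A) -> (A=3 B=4 C=1)
  8. empty(A) -> (A=0 B=4 C=1)
  9. pour(B -> A) -> (A=3 B=1 C=1)
Target reached → yes.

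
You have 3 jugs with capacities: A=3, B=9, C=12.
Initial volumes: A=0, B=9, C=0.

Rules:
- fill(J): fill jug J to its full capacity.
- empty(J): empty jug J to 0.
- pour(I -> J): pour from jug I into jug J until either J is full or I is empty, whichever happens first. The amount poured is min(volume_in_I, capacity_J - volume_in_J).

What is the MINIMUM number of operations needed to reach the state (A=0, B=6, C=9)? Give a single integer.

BFS from (A=0, B=9, C=0). One shortest path:
  1. pour(B -> C) -> (A=0 B=0 C=9)
  2. fill(B) -> (A=0 B=9 C=9)
  3. pour(B -> A) -> (A=3 B=6 C=9)
  4. empty(A) -> (A=0 B=6 C=9)
Reached target in 4 moves.

Answer: 4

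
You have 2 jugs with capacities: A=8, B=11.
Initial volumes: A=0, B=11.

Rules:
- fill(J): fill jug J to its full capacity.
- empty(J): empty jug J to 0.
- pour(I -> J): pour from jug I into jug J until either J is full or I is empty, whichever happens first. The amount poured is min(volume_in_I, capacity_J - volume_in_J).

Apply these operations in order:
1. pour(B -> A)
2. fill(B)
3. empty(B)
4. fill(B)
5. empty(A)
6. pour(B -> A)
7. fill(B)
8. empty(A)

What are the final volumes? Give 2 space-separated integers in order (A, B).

Step 1: pour(B -> A) -> (A=8 B=3)
Step 2: fill(B) -> (A=8 B=11)
Step 3: empty(B) -> (A=8 B=0)
Step 4: fill(B) -> (A=8 B=11)
Step 5: empty(A) -> (A=0 B=11)
Step 6: pour(B -> A) -> (A=8 B=3)
Step 7: fill(B) -> (A=8 B=11)
Step 8: empty(A) -> (A=0 B=11)

Answer: 0 11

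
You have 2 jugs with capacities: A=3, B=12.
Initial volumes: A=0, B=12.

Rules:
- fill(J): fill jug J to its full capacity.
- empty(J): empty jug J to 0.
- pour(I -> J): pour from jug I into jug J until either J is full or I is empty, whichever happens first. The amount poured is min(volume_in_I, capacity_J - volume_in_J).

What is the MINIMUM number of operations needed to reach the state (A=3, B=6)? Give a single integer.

BFS from (A=0, B=12). One shortest path:
  1. pour(B -> A) -> (A=3 B=9)
  2. empty(A) -> (A=0 B=9)
  3. pour(B -> A) -> (A=3 B=6)
Reached target in 3 moves.

Answer: 3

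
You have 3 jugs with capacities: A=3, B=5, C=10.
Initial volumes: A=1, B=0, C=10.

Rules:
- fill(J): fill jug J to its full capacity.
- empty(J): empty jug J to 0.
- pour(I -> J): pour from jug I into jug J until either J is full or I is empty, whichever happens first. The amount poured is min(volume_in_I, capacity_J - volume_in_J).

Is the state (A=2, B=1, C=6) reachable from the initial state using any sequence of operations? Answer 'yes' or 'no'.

Answer: no

Derivation:
BFS explored all 192 reachable states.
Reachable set includes: (0,0,0), (0,0,1), (0,0,2), (0,0,3), (0,0,4), (0,0,5), (0,0,6), (0,0,7), (0,0,8), (0,0,9), (0,0,10), (0,1,0) ...
Target (A=2, B=1, C=6) not in reachable set → no.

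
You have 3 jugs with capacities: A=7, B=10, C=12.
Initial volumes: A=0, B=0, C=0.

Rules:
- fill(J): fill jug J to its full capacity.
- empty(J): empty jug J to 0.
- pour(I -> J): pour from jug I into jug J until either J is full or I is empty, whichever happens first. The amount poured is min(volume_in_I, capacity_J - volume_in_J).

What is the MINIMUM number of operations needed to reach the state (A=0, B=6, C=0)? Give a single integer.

Answer: 7

Derivation:
BFS from (A=0, B=0, C=0). One shortest path:
  1. fill(B) -> (A=0 B=10 C=0)
  2. pour(B -> A) -> (A=7 B=3 C=0)
  3. empty(A) -> (A=0 B=3 C=0)
  4. pour(B -> A) -> (A=3 B=0 C=0)
  5. fill(B) -> (A=3 B=10 C=0)
  6. pour(B -> A) -> (A=7 B=6 C=0)
  7. empty(A) -> (A=0 B=6 C=0)
Reached target in 7 moves.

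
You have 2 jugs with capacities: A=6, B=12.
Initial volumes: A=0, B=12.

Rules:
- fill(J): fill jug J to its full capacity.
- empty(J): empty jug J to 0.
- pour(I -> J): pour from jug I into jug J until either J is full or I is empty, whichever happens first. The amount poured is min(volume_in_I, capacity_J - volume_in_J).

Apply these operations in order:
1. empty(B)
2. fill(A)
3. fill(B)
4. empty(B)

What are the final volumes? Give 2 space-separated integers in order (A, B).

Step 1: empty(B) -> (A=0 B=0)
Step 2: fill(A) -> (A=6 B=0)
Step 3: fill(B) -> (A=6 B=12)
Step 4: empty(B) -> (A=6 B=0)

Answer: 6 0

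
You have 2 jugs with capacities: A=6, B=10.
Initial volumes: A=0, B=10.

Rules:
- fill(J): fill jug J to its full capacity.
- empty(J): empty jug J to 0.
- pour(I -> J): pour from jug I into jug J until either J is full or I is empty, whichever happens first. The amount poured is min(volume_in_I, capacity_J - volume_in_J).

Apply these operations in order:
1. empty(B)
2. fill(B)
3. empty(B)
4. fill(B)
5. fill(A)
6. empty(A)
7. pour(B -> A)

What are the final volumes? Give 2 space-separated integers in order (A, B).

Step 1: empty(B) -> (A=0 B=0)
Step 2: fill(B) -> (A=0 B=10)
Step 3: empty(B) -> (A=0 B=0)
Step 4: fill(B) -> (A=0 B=10)
Step 5: fill(A) -> (A=6 B=10)
Step 6: empty(A) -> (A=0 B=10)
Step 7: pour(B -> A) -> (A=6 B=4)

Answer: 6 4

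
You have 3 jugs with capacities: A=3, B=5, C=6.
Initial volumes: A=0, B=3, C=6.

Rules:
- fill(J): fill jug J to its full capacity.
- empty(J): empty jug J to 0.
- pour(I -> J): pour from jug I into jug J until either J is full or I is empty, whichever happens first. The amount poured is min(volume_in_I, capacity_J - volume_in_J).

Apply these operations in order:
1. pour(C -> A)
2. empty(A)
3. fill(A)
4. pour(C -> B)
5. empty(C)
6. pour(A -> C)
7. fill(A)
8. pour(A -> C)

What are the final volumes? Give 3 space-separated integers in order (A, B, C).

Answer: 0 5 6

Derivation:
Step 1: pour(C -> A) -> (A=3 B=3 C=3)
Step 2: empty(A) -> (A=0 B=3 C=3)
Step 3: fill(A) -> (A=3 B=3 C=3)
Step 4: pour(C -> B) -> (A=3 B=5 C=1)
Step 5: empty(C) -> (A=3 B=5 C=0)
Step 6: pour(A -> C) -> (A=0 B=5 C=3)
Step 7: fill(A) -> (A=3 B=5 C=3)
Step 8: pour(A -> C) -> (A=0 B=5 C=6)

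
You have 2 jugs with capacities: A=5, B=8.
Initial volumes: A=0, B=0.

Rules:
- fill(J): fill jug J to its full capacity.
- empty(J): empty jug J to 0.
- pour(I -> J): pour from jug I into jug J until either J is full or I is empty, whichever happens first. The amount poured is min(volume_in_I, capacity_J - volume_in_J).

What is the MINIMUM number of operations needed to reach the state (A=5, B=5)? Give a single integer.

Answer: 3

Derivation:
BFS from (A=0, B=0). One shortest path:
  1. fill(A) -> (A=5 B=0)
  2. pour(A -> B) -> (A=0 B=5)
  3. fill(A) -> (A=5 B=5)
Reached target in 3 moves.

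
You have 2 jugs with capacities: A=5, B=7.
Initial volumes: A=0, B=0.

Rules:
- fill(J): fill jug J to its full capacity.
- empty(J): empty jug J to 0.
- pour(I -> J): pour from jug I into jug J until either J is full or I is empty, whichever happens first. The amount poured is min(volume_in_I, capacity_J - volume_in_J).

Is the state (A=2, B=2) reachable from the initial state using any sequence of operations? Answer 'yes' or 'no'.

Answer: no

Derivation:
BFS explored all 24 reachable states.
Reachable set includes: (0,0), (0,1), (0,2), (0,3), (0,4), (0,5), (0,6), (0,7), (1,0), (1,7), (2,0), (2,7) ...
Target (A=2, B=2) not in reachable set → no.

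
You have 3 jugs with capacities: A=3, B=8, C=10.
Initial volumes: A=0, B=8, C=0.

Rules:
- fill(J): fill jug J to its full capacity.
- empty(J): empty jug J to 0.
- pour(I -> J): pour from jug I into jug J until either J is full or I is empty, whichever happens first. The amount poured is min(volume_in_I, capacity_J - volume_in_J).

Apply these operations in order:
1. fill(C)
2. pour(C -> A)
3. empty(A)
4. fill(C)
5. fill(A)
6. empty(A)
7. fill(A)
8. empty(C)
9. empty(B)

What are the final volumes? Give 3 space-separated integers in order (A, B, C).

Step 1: fill(C) -> (A=0 B=8 C=10)
Step 2: pour(C -> A) -> (A=3 B=8 C=7)
Step 3: empty(A) -> (A=0 B=8 C=7)
Step 4: fill(C) -> (A=0 B=8 C=10)
Step 5: fill(A) -> (A=3 B=8 C=10)
Step 6: empty(A) -> (A=0 B=8 C=10)
Step 7: fill(A) -> (A=3 B=8 C=10)
Step 8: empty(C) -> (A=3 B=8 C=0)
Step 9: empty(B) -> (A=3 B=0 C=0)

Answer: 3 0 0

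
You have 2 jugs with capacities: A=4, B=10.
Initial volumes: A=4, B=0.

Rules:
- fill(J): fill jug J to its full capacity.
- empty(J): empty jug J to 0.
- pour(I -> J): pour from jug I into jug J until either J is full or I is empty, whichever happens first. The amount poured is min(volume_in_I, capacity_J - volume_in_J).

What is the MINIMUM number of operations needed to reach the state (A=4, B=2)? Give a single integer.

Answer: 5

Derivation:
BFS from (A=4, B=0). One shortest path:
  1. empty(A) -> (A=0 B=0)
  2. fill(B) -> (A=0 B=10)
  3. pour(B -> A) -> (A=4 B=6)
  4. empty(A) -> (A=0 B=6)
  5. pour(B -> A) -> (A=4 B=2)
Reached target in 5 moves.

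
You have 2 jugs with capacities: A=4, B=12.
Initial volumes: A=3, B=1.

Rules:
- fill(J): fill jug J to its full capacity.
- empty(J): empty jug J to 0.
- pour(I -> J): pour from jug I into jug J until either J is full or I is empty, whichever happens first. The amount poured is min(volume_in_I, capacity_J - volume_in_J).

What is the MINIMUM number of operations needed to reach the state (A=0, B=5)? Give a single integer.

BFS from (A=3, B=1). One shortest path:
  1. fill(A) -> (A=4 B=1)
  2. pour(A -> B) -> (A=0 B=5)
Reached target in 2 moves.

Answer: 2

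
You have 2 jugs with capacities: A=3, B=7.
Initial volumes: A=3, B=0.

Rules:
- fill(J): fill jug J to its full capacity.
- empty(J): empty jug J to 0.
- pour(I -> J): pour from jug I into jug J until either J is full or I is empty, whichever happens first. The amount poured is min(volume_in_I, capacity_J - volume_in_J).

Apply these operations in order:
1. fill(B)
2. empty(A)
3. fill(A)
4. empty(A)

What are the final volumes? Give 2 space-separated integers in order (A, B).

Answer: 0 7

Derivation:
Step 1: fill(B) -> (A=3 B=7)
Step 2: empty(A) -> (A=0 B=7)
Step 3: fill(A) -> (A=3 B=7)
Step 4: empty(A) -> (A=0 B=7)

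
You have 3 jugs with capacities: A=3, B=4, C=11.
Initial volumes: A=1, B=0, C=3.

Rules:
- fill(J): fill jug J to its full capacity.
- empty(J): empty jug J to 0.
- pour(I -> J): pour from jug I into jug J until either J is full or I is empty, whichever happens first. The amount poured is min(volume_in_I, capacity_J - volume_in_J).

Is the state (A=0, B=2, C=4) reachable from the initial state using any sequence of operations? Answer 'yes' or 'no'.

BFS from (A=1, B=0, C=3):
  1. fill(A) -> (A=3 B=0 C=3)
  2. pour(C -> B) -> (A=3 B=3 C=0)
  3. pour(A -> B) -> (A=2 B=4 C=0)
  4. pour(B -> C) -> (A=2 B=0 C=4)
  5. pour(A -> B) -> (A=0 B=2 C=4)
Target reached → yes.

Answer: yes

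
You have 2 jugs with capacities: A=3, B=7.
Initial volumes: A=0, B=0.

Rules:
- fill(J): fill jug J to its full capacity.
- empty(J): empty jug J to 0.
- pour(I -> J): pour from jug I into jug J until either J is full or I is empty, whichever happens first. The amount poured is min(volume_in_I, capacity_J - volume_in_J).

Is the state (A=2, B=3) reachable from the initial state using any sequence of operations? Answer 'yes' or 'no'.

BFS explored all 20 reachable states.
Reachable set includes: (0,0), (0,1), (0,2), (0,3), (0,4), (0,5), (0,6), (0,7), (1,0), (1,7), (2,0), (2,7) ...
Target (A=2, B=3) not in reachable set → no.

Answer: no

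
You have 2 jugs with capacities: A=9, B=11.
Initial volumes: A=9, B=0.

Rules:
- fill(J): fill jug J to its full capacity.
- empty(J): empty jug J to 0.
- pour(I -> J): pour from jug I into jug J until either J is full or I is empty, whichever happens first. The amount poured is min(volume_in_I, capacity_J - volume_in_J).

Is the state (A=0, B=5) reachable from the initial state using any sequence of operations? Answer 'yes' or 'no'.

Answer: yes

Derivation:
BFS from (A=9, B=0):
  1. pour(A -> B) -> (A=0 B=9)
  2. fill(A) -> (A=9 B=9)
  3. pour(A -> B) -> (A=7 B=11)
  4. empty(B) -> (A=7 B=0)
  5. pour(A -> B) -> (A=0 B=7)
  6. fill(A) -> (A=9 B=7)
  7. pour(A -> B) -> (A=5 B=11)
  8. empty(B) -> (A=5 B=0)
  9. pour(A -> B) -> (A=0 B=5)
Target reached → yes.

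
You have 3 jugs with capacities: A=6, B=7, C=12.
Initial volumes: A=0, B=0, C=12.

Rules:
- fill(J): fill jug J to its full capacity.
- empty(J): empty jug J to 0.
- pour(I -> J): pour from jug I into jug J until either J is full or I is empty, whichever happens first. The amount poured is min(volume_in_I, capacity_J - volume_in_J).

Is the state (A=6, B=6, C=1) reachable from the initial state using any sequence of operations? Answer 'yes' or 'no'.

Answer: yes

Derivation:
BFS from (A=0, B=0, C=12):
  1. fill(A) -> (A=6 B=0 C=12)
  2. fill(B) -> (A=6 B=7 C=12)
  3. empty(C) -> (A=6 B=7 C=0)
  4. pour(B -> C) -> (A=6 B=0 C=7)
  5. pour(A -> B) -> (A=0 B=6 C=7)
  6. pour(C -> A) -> (A=6 B=6 C=1)
Target reached → yes.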